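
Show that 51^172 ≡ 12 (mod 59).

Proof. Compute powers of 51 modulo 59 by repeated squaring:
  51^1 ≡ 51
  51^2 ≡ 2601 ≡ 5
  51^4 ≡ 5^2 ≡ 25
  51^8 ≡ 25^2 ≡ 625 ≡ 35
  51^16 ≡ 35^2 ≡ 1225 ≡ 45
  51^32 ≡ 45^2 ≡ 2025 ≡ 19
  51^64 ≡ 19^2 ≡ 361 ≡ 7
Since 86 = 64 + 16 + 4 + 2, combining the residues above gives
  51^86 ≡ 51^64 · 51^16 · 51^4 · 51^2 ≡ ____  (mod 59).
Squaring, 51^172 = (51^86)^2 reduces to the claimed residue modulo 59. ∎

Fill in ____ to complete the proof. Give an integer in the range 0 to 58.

22

51^64 · 51^16 · 51^4 · 51^2 ≡ 7 · 45 · 25 · 5 = 39375.
39375 mod 59 = 22, so 51^86 ≡ 22 (mod 59).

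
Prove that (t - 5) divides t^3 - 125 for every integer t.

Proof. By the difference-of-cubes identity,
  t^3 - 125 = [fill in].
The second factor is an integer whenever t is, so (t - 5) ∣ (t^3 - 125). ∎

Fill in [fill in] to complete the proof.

Polynomial division of t^3 - 125 by t - 5 leaves remainder 0 and quotient t^2 + 5t + 25.
Hence t^3 - 125 = (t - 5)(t^2 + 5t + 25).

(t - 5)(t^2 + 5t + 25)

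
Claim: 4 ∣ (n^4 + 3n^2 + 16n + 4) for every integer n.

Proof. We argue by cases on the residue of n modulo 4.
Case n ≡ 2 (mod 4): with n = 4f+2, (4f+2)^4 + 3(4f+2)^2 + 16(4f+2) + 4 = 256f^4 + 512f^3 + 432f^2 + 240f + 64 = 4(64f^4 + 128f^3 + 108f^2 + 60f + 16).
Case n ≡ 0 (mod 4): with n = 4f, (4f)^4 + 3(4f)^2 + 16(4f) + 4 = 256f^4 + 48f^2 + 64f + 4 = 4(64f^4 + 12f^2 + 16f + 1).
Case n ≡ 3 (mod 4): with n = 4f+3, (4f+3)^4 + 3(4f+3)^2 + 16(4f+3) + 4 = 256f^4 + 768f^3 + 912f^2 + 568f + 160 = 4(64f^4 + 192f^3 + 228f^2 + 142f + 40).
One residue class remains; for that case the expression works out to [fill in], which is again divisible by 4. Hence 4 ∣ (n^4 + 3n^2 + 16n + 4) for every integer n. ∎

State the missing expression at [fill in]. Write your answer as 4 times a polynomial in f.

4(64f^4 + 64f^3 + 36f^2 + 26f + 6)

The residues treated are {2, 0, 3}, so the missing case is n ≡ 1 (mod 4); write n = 4f+1.
Then (4f+1)^4 + 3(4f+1)^2 + 16(4f+1) + 4 = 256f^4 + 256f^3 + 144f^2 + 104f + 24 = 4(64f^4 + 64f^3 + 36f^2 + 26f + 6).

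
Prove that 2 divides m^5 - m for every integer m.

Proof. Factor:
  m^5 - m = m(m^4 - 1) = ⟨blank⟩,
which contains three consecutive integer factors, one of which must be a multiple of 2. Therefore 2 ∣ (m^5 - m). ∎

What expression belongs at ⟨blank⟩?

(m - 1)m(m + 1)(m^2 + 1)

m^4 - 1 = (m^2 - 1)(m^2 + 1), and m^2 - 1 = (m-1)(m+1).
So m(m^4 - 1) = (m - 1)m(m + 1)(m^2 + 1).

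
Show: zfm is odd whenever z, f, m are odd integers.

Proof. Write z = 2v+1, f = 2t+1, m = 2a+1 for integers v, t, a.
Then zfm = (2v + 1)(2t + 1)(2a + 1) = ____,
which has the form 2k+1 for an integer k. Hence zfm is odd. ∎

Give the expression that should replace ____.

Expanding: (2v + 1)(2t + 1)(2a + 1) = 8atv + 4at + 4av + 2a + 4tv + 2t + 2v + 1.
Every term except the constant is even, so this is 2(4atv + 2at + 2av + a + 2tv + t + v) + 1,
and 4atv + 2at + 2av + a + 2tv + t + v ∈ ℤ gives the required form.

2(4atv + 2at + 2av + a + 2tv + t + v) + 1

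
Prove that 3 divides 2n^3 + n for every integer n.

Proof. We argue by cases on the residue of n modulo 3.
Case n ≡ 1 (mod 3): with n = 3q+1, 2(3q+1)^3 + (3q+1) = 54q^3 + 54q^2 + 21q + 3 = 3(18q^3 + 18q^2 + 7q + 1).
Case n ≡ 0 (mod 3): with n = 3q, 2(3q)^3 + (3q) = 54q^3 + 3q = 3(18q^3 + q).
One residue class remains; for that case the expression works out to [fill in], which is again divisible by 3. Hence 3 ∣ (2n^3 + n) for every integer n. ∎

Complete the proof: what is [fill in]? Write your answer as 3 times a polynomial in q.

Only n ≡ 2 (mod 3) is unaccounted for. Put n = 3q+2:
2(3q+2)^3 + (3q+2) expands to 54q^3 + 108q^2 + 75q + 18,
and factoring out 3 leaves 3(18q^3 + 36q^2 + 25q + 6).

3(18q^3 + 36q^2 + 25q + 6)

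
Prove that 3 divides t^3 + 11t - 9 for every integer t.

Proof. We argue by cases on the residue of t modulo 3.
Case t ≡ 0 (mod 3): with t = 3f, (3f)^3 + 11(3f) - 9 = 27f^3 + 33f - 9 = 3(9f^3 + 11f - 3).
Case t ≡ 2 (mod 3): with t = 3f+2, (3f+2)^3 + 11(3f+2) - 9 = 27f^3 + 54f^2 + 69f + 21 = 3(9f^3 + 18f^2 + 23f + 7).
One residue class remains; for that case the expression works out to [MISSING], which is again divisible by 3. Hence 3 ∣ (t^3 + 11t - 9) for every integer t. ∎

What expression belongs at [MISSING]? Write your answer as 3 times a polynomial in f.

The residues treated are {0, 2}, so the missing case is t ≡ 1 (mod 3); write t = 3f+1.
Then (3f+1)^3 + 11(3f+1) - 9 = 27f^3 + 27f^2 + 42f + 3 = 3(9f^3 + 9f^2 + 14f + 1).

3(9f^3 + 9f^2 + 14f + 1)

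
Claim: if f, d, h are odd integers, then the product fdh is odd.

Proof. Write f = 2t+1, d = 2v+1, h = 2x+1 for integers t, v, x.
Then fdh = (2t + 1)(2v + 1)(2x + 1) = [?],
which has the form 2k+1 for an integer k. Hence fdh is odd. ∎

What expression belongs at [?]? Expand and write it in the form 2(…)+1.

(2t + 1)(2v + 1)(2x + 1) = 8tvx + 4tv + 4tx + 2t + 4vx + 2v + 2x + 1
= 2(4tvx + 2tv + 2tx + t + 2vx + v + x) + 1.
Since 4tvx + 2tv + 2tx + t + 2vx + v + x is an integer, the product is of the form 2k+1 for an integer k.

2(4tvx + 2tv + 2tx + t + 2vx + v + x) + 1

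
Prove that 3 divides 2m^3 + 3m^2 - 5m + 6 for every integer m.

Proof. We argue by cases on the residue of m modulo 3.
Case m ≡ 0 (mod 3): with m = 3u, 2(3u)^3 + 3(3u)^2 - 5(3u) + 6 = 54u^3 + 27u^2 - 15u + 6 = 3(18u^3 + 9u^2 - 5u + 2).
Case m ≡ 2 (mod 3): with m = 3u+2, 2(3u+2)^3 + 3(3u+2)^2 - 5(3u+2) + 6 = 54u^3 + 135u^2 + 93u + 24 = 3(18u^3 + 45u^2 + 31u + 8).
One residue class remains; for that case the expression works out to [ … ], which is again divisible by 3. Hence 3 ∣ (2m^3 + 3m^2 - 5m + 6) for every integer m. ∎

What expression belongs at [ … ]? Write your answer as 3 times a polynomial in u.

The residues treated are {0, 2}, so the missing case is m ≡ 1 (mod 3); write m = 3u+1.
Then 2(3u+1)^3 + 3(3u+1)^2 - 5(3u+1) + 6 = 54u^3 + 81u^2 + 21u + 6 = 3(18u^3 + 27u^2 + 7u + 2).

3(18u^3 + 27u^2 + 7u + 2)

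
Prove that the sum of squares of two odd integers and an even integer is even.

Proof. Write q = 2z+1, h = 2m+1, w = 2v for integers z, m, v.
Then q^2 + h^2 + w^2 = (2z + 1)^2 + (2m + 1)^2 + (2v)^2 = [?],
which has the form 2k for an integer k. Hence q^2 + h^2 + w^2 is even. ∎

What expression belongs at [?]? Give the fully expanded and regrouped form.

2(2m^2 + 2m + 2v^2 + 2z^2 + 2z + 1)

Expanding: (2z + 1)^2 + (2m + 1)^2 + (2v)^2 = 4m^2 + 4m + 4v^2 + 4z^2 + 4z + 2.
Every term is even; pulling out the factor of 2 gives 2(2m^2 + 2m + 2v^2 + 2z^2 + 2z + 1).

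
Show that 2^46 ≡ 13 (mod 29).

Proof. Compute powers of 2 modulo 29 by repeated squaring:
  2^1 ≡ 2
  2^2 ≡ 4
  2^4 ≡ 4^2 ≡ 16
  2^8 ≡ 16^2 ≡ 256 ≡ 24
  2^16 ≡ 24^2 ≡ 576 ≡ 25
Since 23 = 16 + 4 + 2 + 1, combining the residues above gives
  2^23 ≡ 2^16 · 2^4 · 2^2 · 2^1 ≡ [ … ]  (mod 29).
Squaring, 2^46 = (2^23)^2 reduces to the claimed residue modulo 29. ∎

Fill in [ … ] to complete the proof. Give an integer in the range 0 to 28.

10

2^16 · 2^4 · 2^2 · 2^1 ≡ 25 · 16 · 4 · 2 = 3200.
3200 mod 29 = 10, so 2^23 ≡ 10 (mod 29).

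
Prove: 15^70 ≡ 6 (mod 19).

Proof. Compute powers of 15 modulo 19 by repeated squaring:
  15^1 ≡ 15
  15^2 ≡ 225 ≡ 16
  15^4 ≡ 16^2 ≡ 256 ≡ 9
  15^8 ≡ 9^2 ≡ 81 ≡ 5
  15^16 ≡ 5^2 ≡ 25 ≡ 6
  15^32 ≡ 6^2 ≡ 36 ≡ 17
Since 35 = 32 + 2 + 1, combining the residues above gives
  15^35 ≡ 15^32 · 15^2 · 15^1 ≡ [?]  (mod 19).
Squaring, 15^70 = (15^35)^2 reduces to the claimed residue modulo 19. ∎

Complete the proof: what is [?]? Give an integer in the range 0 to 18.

Multiply the listed residues: 17 · 16 · 15 = 272 → 4080.
Reducing modulo 19: 4080 = 214·19 + 14, so 15^35 ≡ 14.

14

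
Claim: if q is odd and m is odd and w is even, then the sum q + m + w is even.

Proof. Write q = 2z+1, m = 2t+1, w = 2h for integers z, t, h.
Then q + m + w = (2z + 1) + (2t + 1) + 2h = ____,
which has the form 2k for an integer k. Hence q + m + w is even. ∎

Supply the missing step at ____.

2(h + t + z + 1)

Expanding: (2z + 1) + (2t + 1) + 2h = 2h + 2t + 2z + 2.
Every term is even; pulling out the factor of 2 gives 2(h + t + z + 1).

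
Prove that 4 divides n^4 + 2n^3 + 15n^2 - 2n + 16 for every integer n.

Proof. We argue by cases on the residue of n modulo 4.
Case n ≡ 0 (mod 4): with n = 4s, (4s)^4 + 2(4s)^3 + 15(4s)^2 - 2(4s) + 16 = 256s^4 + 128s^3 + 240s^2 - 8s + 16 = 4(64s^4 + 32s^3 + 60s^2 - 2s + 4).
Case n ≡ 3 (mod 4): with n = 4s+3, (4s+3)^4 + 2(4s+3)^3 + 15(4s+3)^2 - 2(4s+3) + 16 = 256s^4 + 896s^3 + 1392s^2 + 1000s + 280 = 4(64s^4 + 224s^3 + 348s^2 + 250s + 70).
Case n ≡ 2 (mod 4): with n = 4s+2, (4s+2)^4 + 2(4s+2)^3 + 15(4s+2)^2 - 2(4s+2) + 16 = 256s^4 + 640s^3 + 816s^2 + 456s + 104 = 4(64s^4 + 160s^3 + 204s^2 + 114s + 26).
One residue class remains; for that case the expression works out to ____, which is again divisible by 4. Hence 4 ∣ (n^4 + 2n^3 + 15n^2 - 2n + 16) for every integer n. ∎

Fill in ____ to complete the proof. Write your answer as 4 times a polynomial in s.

Only n ≡ 1 (mod 4) is unaccounted for. Put n = 4s+1:
(4s+1)^4 + 2(4s+1)^3 + 15(4s+1)^2 - 2(4s+1) + 16 expands to 256s^4 + 384s^3 + 432s^2 + 152s + 32,
and factoring out 4 leaves 4(64s^4 + 96s^3 + 108s^2 + 38s + 8).

4(64s^4 + 96s^3 + 108s^2 + 38s + 8)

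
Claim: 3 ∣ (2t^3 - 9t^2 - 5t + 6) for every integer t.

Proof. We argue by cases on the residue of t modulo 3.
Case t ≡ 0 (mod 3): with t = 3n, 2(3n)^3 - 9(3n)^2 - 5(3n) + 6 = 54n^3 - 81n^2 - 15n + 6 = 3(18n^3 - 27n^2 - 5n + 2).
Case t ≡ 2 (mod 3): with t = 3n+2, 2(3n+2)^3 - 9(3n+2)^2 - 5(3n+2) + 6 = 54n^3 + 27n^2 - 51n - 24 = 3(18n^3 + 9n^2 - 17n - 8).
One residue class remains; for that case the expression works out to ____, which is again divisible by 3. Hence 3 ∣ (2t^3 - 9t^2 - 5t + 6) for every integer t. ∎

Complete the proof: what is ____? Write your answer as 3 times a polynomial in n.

The residues treated are {0, 2}, so the missing case is t ≡ 1 (mod 3); write t = 3n+1.
Then 2(3n+1)^3 - 9(3n+1)^2 - 5(3n+1) + 6 = 54n^3 - 27n^2 - 51n - 6 = 3(18n^3 - 9n^2 - 17n - 2).

3(18n^3 - 9n^2 - 17n - 2)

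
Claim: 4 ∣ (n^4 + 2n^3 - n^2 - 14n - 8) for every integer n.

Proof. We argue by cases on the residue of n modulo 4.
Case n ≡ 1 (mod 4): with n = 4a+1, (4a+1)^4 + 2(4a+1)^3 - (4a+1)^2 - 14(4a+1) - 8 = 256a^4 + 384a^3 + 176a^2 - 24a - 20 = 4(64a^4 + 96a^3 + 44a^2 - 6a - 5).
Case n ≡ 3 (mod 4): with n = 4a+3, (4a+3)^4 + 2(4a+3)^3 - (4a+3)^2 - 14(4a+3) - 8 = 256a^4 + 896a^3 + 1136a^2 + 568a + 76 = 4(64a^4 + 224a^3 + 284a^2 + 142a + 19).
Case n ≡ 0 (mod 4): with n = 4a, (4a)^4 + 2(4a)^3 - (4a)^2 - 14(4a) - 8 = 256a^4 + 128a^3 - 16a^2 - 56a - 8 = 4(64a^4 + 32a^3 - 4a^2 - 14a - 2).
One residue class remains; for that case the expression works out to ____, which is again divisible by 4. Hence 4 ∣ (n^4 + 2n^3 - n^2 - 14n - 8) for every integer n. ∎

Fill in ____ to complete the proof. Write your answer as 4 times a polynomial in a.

4(64a^4 + 160a^3 + 140a^2 + 38a - 2)

Only n ≡ 2 (mod 4) is unaccounted for. Put n = 4a+2:
(4a+2)^4 + 2(4a+2)^3 - (4a+2)^2 - 14(4a+2) - 8 expands to 256a^4 + 640a^3 + 560a^2 + 152a - 8,
and factoring out 4 leaves 4(64a^4 + 160a^3 + 140a^2 + 38a - 2).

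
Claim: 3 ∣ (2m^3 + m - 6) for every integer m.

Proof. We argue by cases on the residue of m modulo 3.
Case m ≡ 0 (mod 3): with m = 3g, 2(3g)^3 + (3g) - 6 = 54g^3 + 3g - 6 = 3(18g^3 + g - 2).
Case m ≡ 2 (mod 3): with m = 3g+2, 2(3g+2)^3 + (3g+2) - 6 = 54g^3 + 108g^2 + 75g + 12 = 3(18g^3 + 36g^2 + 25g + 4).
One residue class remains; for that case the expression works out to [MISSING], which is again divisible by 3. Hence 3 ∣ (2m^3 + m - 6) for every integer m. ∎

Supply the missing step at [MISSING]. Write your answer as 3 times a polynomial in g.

3(18g^3 + 18g^2 + 7g - 1)

Only m ≡ 1 (mod 3) is unaccounted for. Put m = 3g+1:
2(3g+1)^3 + (3g+1) - 6 expands to 54g^3 + 54g^2 + 21g - 3,
and factoring out 3 leaves 3(18g^3 + 18g^2 + 7g - 1).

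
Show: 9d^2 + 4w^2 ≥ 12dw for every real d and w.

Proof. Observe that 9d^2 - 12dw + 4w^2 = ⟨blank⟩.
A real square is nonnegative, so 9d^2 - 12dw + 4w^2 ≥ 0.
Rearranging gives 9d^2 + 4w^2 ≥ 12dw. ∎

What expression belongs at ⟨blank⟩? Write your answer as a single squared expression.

The leading and trailing coefficients are 3^2 and 2^2, and 12 = 2·3·2, so the trinomial is (3d - 2w)^2.
Hence 9d^2 - 12dw + 4w^2 ≥ 0.

(3d - 2w)^2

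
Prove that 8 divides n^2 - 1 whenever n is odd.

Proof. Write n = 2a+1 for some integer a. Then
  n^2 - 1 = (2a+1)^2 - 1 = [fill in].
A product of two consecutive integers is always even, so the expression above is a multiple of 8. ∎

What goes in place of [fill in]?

4a(a + 1)

(2a+1)^2 - 1 = 4a^2 + 4a + 1 - 1 = 4a^2 + 4a = 4a(a+1).
Since a and a+1 are consecutive, a(a+1) is even, and 4·(even) is a multiple of 8.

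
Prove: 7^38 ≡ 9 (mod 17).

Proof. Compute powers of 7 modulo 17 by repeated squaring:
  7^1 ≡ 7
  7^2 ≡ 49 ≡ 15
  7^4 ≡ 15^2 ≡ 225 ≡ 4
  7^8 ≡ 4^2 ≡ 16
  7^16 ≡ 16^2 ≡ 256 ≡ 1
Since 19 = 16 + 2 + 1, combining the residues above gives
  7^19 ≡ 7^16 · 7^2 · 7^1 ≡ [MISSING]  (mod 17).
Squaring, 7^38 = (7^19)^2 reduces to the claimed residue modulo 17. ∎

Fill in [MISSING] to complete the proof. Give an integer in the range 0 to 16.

Multiply the listed residues: 1 · 15 · 7 = 15 → 105.
Reducing modulo 17: 105 = 6·17 + 3, so 7^19 ≡ 3.

3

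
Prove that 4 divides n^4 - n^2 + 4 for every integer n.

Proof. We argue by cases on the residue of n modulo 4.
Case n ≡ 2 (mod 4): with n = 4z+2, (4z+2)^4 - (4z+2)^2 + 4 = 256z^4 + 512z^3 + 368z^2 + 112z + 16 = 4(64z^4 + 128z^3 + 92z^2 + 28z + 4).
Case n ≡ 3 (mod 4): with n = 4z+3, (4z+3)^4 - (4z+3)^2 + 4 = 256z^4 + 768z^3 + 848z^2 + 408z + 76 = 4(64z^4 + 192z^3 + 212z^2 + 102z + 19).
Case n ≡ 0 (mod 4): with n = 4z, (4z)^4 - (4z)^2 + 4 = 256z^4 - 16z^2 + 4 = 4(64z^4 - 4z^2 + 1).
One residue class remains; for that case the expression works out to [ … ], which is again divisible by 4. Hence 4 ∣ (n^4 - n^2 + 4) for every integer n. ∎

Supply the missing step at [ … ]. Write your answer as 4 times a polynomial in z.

Only n ≡ 1 (mod 4) is unaccounted for. Put n = 4z+1:
(4z+1)^4 - (4z+1)^2 + 4 expands to 256z^4 + 256z^3 + 80z^2 + 8z + 4,
and factoring out 4 leaves 4(64z^4 + 64z^3 + 20z^2 + 2z + 1).

4(64z^4 + 64z^3 + 20z^2 + 2z + 1)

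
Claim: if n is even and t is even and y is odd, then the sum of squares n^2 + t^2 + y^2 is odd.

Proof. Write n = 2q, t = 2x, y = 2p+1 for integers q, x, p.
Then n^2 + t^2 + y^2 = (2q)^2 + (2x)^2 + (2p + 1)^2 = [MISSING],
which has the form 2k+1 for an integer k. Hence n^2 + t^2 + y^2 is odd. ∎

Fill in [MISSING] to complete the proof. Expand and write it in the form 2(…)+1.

(2q)^2 + (2x)^2 + (2p + 1)^2 = 4p^2 + 4p + 4q^2 + 4x^2 + 1
= 2(2p^2 + 2p + 2q^2 + 2x^2) + 1.
Since 2p^2 + 2p + 2q^2 + 2x^2 is an integer, the sum of squares is of the form 2k+1 for an integer k.

2(2p^2 + 2p + 2q^2 + 2x^2) + 1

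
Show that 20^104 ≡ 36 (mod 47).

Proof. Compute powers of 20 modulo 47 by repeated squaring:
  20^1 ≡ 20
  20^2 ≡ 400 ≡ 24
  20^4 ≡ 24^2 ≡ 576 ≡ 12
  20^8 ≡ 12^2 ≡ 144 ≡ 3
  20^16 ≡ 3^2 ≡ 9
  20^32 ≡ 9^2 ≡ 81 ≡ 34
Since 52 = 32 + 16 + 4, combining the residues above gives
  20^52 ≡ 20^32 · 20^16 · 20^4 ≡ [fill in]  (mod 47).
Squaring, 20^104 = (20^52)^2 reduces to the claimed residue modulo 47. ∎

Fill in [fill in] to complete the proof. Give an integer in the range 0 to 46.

6

Multiply the listed residues: 34 · 9 · 12 = 306 → 3672.
Reducing modulo 47: 3672 = 78·47 + 6, so 20^52 ≡ 6.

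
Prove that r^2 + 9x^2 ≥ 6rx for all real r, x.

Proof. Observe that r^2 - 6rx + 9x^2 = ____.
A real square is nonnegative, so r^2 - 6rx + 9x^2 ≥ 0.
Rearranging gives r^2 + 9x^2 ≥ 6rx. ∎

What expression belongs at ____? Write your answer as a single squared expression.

The leading and trailing coefficients are 1^2 and 3^2, and 6 = 2·1·3, so the trinomial is (r - 3x)^2.
Hence r^2 - 6rx + 9x^2 ≥ 0.

(r - 3x)^2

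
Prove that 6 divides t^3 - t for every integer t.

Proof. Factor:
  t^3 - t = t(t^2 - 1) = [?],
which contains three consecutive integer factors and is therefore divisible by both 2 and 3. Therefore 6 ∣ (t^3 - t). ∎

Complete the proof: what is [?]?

t(t^2 - 1) = t(t - 1)(t + 1) = (t - 1)t(t + 1).
These three factors are consecutive integers, so their product is divisible by 6.

(t - 1)t(t + 1)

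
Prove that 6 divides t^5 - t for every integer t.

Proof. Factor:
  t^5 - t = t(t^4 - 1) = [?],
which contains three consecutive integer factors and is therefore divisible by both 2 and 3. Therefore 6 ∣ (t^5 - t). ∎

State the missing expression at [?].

(t - 1)t(t + 1)(t^2 + 1)

t^4 - 1 = (t^2 - 1)(t^2 + 1), and t^2 - 1 = (t-1)(t+1).
So t(t^4 - 1) = (t - 1)t(t + 1)(t^2 + 1).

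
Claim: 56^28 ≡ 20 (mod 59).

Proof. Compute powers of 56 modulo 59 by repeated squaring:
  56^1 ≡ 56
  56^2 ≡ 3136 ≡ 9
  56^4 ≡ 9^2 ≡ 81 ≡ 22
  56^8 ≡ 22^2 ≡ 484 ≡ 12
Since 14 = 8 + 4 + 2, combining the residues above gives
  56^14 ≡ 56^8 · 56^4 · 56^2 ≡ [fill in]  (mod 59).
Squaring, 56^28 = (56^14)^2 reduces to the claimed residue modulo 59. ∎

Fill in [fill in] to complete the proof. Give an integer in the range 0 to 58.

Multiply the listed residues: 12 · 22 · 9 = 264 → 2376.
Reducing modulo 59: 2376 = 40·59 + 16, so 56^14 ≡ 16.

16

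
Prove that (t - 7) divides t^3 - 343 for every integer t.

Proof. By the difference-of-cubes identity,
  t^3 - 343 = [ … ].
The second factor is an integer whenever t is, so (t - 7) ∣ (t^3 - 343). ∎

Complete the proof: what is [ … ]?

(t - 7)(t^2 + 7t + 49)

a^3 - b^3 = (a - b)(a^2 + ab + b^2). With a = t, b = 7:
t^3 - 343 = (t - 7)(t^2 + 7t + 49).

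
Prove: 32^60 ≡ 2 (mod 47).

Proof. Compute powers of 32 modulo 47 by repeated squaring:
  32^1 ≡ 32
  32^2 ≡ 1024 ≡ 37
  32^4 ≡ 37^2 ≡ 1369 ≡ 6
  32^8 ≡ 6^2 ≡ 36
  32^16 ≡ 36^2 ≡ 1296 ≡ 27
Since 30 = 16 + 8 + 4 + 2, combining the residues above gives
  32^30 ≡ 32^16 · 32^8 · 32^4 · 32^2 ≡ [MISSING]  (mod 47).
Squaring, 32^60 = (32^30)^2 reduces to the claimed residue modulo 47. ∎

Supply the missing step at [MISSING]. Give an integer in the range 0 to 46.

7

32^16 · 32^8 · 32^4 · 32^2 ≡ 27 · 36 · 6 · 37 = 215784.
215784 mod 47 = 7, so 32^30 ≡ 7 (mod 47).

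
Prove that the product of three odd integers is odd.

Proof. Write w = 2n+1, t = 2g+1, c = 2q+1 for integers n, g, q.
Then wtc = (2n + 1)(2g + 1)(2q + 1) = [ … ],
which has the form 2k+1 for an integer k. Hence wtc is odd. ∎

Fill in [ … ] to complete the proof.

(2n + 1)(2g + 1)(2q + 1) = 8gnq + 4gn + 4gq + 2g + 4nq + 2n + 2q + 1
= 2(4gnq + 2gn + 2gq + g + 2nq + n + q) + 1.
Since 4gnq + 2gn + 2gq + g + 2nq + n + q is an integer, the product is of the form 2k+1 for an integer k.

2(4gnq + 2gn + 2gq + g + 2nq + n + q) + 1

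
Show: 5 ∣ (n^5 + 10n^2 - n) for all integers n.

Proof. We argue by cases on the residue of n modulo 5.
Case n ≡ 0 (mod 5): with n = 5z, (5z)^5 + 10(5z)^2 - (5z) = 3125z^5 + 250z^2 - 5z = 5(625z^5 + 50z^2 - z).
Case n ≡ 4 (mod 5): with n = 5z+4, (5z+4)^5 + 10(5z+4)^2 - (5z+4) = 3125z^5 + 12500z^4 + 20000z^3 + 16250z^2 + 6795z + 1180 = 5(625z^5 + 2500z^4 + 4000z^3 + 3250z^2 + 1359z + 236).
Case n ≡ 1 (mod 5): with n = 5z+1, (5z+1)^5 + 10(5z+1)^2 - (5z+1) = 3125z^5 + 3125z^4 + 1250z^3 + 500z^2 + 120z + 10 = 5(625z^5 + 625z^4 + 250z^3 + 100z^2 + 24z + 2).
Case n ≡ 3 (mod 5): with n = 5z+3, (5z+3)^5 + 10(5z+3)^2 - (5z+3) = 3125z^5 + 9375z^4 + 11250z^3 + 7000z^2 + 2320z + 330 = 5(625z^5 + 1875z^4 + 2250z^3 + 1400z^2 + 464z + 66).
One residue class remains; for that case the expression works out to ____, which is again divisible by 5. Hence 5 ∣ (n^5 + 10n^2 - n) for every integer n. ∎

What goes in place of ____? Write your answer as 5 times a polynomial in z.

5(625z^5 + 1250z^4 + 1000z^3 + 450z^2 + 119z + 14)

The residues treated are {0, 4, 1, 3}, so the missing case is n ≡ 2 (mod 5); write n = 5z+2.
Then (5z+2)^5 + 10(5z+2)^2 - (5z+2) = 3125z^5 + 6250z^4 + 5000z^3 + 2250z^2 + 595z + 70 = 5(625z^5 + 1250z^4 + 1000z^3 + 450z^2 + 119z + 14).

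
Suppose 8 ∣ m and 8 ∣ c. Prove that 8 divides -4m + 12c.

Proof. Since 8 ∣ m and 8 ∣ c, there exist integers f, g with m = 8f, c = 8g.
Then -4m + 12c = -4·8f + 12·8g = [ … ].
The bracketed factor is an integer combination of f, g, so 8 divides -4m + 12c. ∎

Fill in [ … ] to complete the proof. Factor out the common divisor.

8(-4f + 12g)

Pull the common 8 out of every term: -4·8f + 12·8g = 8(-4f + 12g).
-4f + 12g is an integer, which exhibits the divisibility.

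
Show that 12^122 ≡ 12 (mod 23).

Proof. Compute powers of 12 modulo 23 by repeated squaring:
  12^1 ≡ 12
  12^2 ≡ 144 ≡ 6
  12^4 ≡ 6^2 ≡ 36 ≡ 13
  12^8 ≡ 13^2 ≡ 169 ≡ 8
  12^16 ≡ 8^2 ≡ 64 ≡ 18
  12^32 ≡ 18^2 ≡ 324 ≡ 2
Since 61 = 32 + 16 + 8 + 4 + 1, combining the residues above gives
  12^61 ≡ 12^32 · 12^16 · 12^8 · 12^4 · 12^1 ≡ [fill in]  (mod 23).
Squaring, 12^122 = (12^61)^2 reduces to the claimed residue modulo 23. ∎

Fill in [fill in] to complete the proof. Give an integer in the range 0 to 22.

9

12^32 · 12^16 · 12^8 · 12^4 · 12^1 ≡ 2 · 18 · 8 · 13 · 12 = 44928.
44928 mod 23 = 9, so 12^61 ≡ 9 (mod 23).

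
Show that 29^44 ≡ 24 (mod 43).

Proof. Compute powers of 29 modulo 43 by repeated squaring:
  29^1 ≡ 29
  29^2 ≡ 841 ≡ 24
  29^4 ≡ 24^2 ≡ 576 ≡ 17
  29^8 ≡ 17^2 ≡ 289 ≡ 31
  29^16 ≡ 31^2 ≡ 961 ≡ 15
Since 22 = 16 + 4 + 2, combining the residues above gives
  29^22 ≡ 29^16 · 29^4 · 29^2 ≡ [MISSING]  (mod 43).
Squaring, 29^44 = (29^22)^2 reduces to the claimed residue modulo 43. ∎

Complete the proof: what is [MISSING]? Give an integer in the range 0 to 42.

29^16 · 29^4 · 29^2 ≡ 15 · 17 · 24 = 6120.
6120 mod 43 = 14, so 29^22 ≡ 14 (mod 43).

14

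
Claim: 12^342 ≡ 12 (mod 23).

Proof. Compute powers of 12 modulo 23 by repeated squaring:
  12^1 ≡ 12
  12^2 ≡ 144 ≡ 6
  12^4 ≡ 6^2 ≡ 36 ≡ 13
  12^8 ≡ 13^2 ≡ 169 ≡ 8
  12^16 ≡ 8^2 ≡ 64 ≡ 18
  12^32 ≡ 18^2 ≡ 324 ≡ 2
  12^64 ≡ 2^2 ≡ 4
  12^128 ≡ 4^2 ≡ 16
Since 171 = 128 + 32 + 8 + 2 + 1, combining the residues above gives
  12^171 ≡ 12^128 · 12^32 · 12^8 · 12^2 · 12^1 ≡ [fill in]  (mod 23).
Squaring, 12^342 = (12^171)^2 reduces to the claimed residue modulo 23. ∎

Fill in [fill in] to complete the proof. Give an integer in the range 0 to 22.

12^128 · 12^32 · 12^8 · 12^2 · 12^1 ≡ 16 · 2 · 8 · 6 · 12 = 18432.
18432 mod 23 = 9, so 12^171 ≡ 9 (mod 23).

9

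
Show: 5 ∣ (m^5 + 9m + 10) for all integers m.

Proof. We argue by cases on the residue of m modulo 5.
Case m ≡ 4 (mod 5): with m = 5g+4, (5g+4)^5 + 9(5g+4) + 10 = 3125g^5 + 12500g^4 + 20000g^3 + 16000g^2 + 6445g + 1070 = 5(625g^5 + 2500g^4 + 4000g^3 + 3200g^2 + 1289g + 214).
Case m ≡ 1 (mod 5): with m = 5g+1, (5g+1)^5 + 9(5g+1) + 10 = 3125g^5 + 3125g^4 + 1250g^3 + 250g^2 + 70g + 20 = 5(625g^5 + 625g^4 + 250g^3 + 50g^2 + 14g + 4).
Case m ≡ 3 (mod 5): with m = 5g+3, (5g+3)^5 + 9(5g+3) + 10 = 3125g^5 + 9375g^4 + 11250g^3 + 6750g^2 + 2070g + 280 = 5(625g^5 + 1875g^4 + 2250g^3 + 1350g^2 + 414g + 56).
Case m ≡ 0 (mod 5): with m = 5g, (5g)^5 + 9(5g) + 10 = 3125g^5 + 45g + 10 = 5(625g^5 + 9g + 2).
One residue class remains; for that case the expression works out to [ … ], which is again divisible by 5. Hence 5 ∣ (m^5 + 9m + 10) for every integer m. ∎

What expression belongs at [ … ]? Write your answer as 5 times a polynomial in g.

The residues treated are {4, 1, 3, 0}, so the missing case is m ≡ 2 (mod 5); write m = 5g+2.
Then (5g+2)^5 + 9(5g+2) + 10 = 3125g^5 + 6250g^4 + 5000g^3 + 2000g^2 + 445g + 60 = 5(625g^5 + 1250g^4 + 1000g^3 + 400g^2 + 89g + 12).

5(625g^5 + 1250g^4 + 1000g^3 + 400g^2 + 89g + 12)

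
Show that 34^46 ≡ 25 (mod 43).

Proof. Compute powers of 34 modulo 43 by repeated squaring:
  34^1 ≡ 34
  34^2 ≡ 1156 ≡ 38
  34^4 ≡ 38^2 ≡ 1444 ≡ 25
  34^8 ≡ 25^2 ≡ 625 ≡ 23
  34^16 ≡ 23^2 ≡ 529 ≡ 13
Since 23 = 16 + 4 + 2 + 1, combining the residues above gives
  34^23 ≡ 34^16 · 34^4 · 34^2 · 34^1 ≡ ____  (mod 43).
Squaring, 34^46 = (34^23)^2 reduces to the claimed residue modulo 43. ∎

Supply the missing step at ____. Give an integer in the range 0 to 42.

5

Multiply the listed residues: 13 · 25 · 38 · 34 = 325 → 12350 → 419900.
Reducing modulo 43: 419900 = 9765·43 + 5, so 34^23 ≡ 5.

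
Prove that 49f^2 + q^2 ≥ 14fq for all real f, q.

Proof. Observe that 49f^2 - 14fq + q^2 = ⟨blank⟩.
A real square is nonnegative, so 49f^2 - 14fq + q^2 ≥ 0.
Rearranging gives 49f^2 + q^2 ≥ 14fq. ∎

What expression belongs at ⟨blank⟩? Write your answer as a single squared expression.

(7f - q)^2

49f^2 - 14fq + q^2 is a perfect-square trinomial: the outer terms are (7f)^2 and (q)^2, and the cross term is -2·7f·q.
So 49f^2 - 14fq + q^2 = (7f - q)^2 ≥ 0.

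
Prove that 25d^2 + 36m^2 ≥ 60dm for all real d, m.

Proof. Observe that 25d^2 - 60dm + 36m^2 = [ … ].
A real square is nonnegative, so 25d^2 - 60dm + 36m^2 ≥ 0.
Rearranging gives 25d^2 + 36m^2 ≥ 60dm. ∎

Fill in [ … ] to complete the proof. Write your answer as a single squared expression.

(5d - 6m)^2

25d^2 - 60dm + 36m^2 is a perfect-square trinomial: the outer terms are (5d)^2 and (6m)^2, and the cross term is -2·5d·6m.
So 25d^2 - 60dm + 36m^2 = (5d - 6m)^2 ≥ 0.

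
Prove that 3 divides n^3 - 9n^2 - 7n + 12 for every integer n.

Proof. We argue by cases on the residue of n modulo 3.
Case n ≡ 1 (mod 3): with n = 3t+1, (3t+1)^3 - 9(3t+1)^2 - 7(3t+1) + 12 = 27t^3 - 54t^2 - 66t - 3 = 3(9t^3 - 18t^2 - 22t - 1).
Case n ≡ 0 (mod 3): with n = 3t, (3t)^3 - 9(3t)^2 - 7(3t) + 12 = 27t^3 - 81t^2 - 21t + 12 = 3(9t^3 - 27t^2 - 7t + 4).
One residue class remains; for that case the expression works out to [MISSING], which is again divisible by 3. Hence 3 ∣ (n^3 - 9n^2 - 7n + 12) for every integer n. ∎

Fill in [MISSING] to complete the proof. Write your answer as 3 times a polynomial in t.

3(9t^3 - 9t^2 - 31t - 10)

The residues treated are {1, 0}, so the missing case is n ≡ 2 (mod 3); write n = 3t+2.
Then (3t+2)^3 - 9(3t+2)^2 - 7(3t+2) + 12 = 27t^3 - 27t^2 - 93t - 30 = 3(9t^3 - 9t^2 - 31t - 10).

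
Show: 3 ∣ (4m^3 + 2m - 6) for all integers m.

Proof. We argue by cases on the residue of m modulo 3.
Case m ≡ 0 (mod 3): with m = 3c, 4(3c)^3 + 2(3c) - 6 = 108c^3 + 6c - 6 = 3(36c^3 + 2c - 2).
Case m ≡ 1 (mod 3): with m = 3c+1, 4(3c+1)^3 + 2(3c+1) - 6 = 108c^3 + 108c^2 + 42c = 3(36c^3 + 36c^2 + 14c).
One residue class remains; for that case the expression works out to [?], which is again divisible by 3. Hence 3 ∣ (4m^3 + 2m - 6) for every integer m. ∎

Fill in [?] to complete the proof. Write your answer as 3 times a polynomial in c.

3(36c^3 + 72c^2 + 50c + 10)

The residues treated are {0, 1}, so the missing case is m ≡ 2 (mod 3); write m = 3c+2.
Then 4(3c+2)^3 + 2(3c+2) - 6 = 108c^3 + 216c^2 + 150c + 30 = 3(36c^3 + 72c^2 + 50c + 10).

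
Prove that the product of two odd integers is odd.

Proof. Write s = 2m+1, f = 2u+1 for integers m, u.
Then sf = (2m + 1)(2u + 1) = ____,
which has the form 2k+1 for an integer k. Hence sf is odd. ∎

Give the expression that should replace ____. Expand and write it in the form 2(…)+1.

Expanding: (2m + 1)(2u + 1) = 4mu + 2m + 2u + 1.
Every term except the constant is even, so this is 2(2mu + m + u) + 1,
and 2mu + m + u ∈ ℤ gives the required form.

2(2mu + m + u) + 1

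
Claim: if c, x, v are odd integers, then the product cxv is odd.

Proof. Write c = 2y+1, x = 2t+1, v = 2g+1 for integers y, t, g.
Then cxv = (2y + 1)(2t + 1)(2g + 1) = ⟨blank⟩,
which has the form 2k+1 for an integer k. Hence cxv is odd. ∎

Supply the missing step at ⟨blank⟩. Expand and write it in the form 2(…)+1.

(2y + 1)(2t + 1)(2g + 1) = 8gty + 4gt + 4gy + 2g + 4ty + 2t + 2y + 1
= 2(4gty + 2gt + 2gy + g + 2ty + t + y) + 1.
Since 4gty + 2gt + 2gy + g + 2ty + t + y is an integer, the product is of the form 2k+1 for an integer k.

2(4gty + 2gt + 2gy + g + 2ty + t + y) + 1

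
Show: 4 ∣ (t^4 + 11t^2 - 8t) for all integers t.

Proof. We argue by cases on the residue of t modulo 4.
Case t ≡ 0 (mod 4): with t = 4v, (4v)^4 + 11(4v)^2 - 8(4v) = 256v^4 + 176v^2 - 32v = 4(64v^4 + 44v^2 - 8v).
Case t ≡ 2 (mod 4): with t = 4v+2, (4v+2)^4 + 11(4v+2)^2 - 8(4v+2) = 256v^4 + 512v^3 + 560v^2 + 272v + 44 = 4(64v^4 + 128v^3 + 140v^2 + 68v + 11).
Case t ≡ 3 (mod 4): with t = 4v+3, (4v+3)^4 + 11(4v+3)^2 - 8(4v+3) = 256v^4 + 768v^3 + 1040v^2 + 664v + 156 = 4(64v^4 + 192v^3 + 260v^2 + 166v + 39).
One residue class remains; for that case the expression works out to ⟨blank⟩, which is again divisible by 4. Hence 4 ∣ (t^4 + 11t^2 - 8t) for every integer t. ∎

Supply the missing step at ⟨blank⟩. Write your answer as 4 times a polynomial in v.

4(64v^4 + 64v^3 + 68v^2 + 18v + 1)

The residues treated are {0, 2, 3}, so the missing case is t ≡ 1 (mod 4); write t = 4v+1.
Then (4v+1)^4 + 11(4v+1)^2 - 8(4v+1) = 256v^4 + 256v^3 + 272v^2 + 72v + 4 = 4(64v^4 + 64v^3 + 68v^2 + 18v + 1).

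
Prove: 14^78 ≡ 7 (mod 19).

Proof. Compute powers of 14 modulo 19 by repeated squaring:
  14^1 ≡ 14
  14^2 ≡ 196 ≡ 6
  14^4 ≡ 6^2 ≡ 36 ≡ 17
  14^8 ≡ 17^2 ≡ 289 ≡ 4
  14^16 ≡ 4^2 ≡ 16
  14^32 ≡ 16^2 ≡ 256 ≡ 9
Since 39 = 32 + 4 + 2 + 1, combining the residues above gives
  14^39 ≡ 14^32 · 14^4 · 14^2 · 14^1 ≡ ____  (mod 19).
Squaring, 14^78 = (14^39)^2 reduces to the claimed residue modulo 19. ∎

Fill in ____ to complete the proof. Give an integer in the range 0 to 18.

8

14^32 · 14^4 · 14^2 · 14^1 ≡ 9 · 17 · 6 · 14 = 12852.
12852 mod 19 = 8, so 14^39 ≡ 8 (mod 19).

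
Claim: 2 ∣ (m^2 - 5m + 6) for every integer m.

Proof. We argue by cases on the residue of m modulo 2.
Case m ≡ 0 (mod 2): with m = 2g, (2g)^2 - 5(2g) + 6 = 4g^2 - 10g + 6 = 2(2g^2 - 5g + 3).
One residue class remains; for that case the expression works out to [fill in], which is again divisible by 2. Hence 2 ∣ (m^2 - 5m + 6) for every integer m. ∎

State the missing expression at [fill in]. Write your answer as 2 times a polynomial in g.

2(2g^2 - 3g + 1)

The residues treated are {0}, so the missing case is m ≡ 1 (mod 2); write m = 2g+1.
Then (2g+1)^2 - 5(2g+1) + 6 = 4g^2 - 6g + 2 = 2(2g^2 - 3g + 1).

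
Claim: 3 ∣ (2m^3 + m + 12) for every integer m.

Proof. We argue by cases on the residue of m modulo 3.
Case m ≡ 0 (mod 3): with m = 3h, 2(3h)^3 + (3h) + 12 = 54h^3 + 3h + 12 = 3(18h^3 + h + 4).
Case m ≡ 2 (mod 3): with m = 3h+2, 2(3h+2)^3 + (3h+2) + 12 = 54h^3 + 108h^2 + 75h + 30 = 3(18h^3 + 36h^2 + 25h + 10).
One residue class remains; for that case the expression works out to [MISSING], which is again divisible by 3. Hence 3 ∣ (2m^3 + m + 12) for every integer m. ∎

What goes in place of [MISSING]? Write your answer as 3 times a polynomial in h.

The residues treated are {0, 2}, so the missing case is m ≡ 1 (mod 3); write m = 3h+1.
Then 2(3h+1)^3 + (3h+1) + 12 = 54h^3 + 54h^2 + 21h + 15 = 3(18h^3 + 18h^2 + 7h + 5).

3(18h^3 + 18h^2 + 7h + 5)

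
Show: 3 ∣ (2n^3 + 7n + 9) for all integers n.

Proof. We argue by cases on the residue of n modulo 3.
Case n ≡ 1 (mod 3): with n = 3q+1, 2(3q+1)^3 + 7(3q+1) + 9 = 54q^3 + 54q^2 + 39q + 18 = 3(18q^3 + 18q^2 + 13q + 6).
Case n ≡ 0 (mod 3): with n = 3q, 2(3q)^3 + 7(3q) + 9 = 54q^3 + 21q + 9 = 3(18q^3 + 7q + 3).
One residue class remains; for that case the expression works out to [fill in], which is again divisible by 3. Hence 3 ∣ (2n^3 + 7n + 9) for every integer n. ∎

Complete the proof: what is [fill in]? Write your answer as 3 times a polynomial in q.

3(18q^3 + 36q^2 + 31q + 13)

Only n ≡ 2 (mod 3) is unaccounted for. Put n = 3q+2:
2(3q+2)^3 + 7(3q+2) + 9 expands to 54q^3 + 108q^2 + 93q + 39,
and factoring out 3 leaves 3(18q^3 + 36q^2 + 31q + 13).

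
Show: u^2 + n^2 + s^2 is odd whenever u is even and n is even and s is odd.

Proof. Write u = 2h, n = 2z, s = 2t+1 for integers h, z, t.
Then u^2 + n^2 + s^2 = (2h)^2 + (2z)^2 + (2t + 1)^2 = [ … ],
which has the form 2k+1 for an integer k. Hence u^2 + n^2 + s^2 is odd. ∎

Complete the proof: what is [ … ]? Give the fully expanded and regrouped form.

Expanding: (2h)^2 + (2z)^2 + (2t + 1)^2 = 4h^2 + 4t^2 + 4t + 4z^2 + 1.
Every term except the constant is even, so this is 2(2h^2 + 2t^2 + 2t + 2z^2) + 1,
and 2h^2 + 2t^2 + 2t + 2z^2 ∈ ℤ gives the required form.

2(2h^2 + 2t^2 + 2t + 2z^2) + 1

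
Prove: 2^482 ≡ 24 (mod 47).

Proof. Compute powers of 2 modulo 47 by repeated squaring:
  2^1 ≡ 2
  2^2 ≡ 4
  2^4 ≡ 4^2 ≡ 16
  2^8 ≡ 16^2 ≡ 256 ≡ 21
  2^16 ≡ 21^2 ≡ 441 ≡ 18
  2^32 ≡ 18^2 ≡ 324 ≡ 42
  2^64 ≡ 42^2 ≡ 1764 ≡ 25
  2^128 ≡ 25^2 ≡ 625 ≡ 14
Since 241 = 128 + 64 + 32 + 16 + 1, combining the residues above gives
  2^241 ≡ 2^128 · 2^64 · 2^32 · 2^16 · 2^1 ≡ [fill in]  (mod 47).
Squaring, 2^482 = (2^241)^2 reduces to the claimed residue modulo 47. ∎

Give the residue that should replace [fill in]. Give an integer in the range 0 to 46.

Multiply the listed residues: 14 · 25 · 42 · 18 · 2 = 350 → 14700 → 264600 → 529200.
Reducing modulo 47: 529200 = 11259·47 + 27, so 2^241 ≡ 27.

27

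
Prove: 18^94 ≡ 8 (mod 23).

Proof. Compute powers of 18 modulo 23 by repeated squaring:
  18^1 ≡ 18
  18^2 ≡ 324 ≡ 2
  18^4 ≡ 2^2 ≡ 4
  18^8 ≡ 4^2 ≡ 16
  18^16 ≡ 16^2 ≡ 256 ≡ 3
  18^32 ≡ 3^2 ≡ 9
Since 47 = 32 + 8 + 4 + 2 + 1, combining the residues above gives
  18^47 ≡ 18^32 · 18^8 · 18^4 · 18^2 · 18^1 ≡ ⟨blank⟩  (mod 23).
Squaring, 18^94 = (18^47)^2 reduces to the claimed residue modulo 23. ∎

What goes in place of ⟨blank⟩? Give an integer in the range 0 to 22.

Multiply the listed residues: 9 · 16 · 4 · 2 · 18 = 144 → 576 → 1152 → 20736.
Reducing modulo 23: 20736 = 901·23 + 13, so 18^47 ≡ 13.

13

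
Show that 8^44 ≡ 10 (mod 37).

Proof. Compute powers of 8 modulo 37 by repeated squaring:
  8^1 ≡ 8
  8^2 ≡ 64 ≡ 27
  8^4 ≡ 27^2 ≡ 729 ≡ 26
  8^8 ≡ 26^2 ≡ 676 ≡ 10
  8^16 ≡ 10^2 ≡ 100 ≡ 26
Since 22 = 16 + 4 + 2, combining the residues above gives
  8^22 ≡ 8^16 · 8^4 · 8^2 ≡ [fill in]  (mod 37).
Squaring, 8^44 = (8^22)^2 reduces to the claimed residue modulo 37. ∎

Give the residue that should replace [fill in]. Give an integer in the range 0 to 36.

11

Multiply the listed residues: 26 · 26 · 27 = 676 → 18252.
Reducing modulo 37: 18252 = 493·37 + 11, so 8^22 ≡ 11.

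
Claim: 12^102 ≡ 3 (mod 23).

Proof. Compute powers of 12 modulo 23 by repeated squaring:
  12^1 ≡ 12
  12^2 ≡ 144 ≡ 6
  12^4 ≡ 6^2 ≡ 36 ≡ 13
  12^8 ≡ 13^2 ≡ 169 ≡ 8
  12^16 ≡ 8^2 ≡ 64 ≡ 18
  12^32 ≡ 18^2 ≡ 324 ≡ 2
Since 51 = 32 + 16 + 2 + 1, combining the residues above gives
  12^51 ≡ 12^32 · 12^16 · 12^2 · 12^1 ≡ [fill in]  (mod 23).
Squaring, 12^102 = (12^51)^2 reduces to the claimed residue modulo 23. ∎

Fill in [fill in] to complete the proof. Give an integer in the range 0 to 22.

16

12^32 · 12^16 · 12^2 · 12^1 ≡ 2 · 18 · 6 · 12 = 2592.
2592 mod 23 = 16, so 12^51 ≡ 16 (mod 23).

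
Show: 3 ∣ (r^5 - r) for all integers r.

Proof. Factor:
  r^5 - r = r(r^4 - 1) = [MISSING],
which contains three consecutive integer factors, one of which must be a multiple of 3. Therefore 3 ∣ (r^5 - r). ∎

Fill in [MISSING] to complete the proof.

(r - 1)r(r + 1)(r^2 + 1)

r^4 - 1 = (r^2 - 1)(r^2 + 1), and r^2 - 1 = (r-1)(r+1).
So r(r^4 - 1) = (r - 1)r(r + 1)(r^2 + 1).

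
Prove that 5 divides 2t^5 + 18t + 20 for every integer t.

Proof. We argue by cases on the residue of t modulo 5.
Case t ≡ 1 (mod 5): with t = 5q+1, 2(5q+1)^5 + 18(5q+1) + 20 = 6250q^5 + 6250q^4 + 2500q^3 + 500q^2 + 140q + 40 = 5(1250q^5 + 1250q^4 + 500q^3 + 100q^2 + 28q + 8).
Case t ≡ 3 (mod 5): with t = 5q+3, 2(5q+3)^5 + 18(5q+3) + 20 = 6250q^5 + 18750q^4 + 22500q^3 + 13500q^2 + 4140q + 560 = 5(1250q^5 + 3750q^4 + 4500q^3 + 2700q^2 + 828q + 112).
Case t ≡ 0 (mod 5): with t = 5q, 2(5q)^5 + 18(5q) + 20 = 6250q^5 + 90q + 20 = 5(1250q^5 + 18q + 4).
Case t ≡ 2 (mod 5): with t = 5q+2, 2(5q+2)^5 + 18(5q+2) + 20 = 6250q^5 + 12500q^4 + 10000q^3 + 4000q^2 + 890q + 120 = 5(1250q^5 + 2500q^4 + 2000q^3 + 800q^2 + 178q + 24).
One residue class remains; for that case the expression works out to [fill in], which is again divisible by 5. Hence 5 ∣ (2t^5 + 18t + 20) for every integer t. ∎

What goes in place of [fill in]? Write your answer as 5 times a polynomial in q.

5(1250q^5 + 5000q^4 + 8000q^3 + 6400q^2 + 2578q + 428)

The residues treated are {1, 3, 0, 2}, so the missing case is t ≡ 4 (mod 5); write t = 5q+4.
Then 2(5q+4)^5 + 18(5q+4) + 20 = 6250q^5 + 25000q^4 + 40000q^3 + 32000q^2 + 12890q + 2140 = 5(1250q^5 + 5000q^4 + 8000q^3 + 6400q^2 + 2578q + 428).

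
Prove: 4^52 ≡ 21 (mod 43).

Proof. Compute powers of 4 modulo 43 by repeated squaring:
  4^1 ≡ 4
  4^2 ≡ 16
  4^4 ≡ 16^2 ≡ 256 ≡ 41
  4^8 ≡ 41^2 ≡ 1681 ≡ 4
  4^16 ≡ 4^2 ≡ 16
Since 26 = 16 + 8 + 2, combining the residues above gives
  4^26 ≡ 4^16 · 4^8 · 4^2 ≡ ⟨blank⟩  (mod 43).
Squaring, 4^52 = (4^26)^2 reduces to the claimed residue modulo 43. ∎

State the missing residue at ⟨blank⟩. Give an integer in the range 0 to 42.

Multiply the listed residues: 16 · 4 · 16 = 64 → 1024.
Reducing modulo 43: 1024 = 23·43 + 35, so 4^26 ≡ 35.

35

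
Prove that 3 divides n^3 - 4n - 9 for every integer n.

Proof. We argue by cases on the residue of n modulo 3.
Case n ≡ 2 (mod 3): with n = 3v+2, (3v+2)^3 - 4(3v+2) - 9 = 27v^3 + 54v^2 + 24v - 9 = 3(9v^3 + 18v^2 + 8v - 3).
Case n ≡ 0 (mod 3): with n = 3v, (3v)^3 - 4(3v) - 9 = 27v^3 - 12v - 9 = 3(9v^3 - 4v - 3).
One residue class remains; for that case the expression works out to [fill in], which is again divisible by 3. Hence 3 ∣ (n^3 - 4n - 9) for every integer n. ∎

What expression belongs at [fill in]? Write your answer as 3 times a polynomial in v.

The residues treated are {2, 0}, so the missing case is n ≡ 1 (mod 3); write n = 3v+1.
Then (3v+1)^3 - 4(3v+1) - 9 = 27v^3 + 27v^2 - 3v - 12 = 3(9v^3 + 9v^2 - v - 4).

3(9v^3 + 9v^2 - v - 4)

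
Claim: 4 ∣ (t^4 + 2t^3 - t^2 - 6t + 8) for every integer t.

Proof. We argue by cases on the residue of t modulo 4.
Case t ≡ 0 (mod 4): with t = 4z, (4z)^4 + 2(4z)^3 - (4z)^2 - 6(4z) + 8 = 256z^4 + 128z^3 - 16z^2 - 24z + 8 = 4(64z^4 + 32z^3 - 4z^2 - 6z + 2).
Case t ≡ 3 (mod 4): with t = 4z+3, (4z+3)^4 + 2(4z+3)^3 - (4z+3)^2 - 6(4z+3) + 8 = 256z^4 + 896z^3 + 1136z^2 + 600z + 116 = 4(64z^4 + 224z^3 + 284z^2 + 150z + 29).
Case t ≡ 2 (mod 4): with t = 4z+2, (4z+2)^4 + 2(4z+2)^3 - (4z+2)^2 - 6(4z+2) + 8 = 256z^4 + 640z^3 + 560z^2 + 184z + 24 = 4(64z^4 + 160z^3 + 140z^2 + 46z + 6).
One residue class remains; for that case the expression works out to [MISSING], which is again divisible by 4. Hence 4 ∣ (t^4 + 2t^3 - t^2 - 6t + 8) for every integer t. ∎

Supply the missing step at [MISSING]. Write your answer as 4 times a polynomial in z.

Only t ≡ 1 (mod 4) is unaccounted for. Put t = 4z+1:
(4z+1)^4 + 2(4z+1)^3 - (4z+1)^2 - 6(4z+1) + 8 expands to 256z^4 + 384z^3 + 176z^2 + 8z + 4,
and factoring out 4 leaves 4(64z^4 + 96z^3 + 44z^2 + 2z + 1).

4(64z^4 + 96z^3 + 44z^2 + 2z + 1)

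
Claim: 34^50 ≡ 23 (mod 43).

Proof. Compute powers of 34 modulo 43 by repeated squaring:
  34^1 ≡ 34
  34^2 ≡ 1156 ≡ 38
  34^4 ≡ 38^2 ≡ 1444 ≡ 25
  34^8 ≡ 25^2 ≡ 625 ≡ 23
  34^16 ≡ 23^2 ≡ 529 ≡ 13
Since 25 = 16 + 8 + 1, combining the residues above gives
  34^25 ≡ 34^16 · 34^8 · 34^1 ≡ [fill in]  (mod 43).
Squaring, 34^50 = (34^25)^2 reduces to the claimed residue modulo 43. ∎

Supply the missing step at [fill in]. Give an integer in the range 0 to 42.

18

34^16 · 34^8 · 34^1 ≡ 13 · 23 · 34 = 10166.
10166 mod 43 = 18, so 34^25 ≡ 18 (mod 43).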